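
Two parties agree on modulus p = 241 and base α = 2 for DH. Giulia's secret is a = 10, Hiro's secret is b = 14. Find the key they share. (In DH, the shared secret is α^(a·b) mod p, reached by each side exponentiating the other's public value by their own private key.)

226

Hiro sends B = α^b mod p = 2^14 mod 241.
2^1 ≡ 2 (mod 241)
2^2 = (2^1)^2 ≡ 2^2 = 4 ≡ 4 (mod 241)
2^4 = (2^2)^2 ≡ 4^2 = 16 ≡ 16 (mod 241)
2^8 = (2^4)^2 ≡ 16^2 = 256 ≡ 15 (mod 241)
2^14 = 2^8 · 2^4 · 2^2 ≡ 15 · 16 · 4 ≡ 237 (mod 241).
So B = 237. Giulia then computes K = B^a mod p = 237^10 mod 241.
237^1 ≡ 237 (mod 241)
237^2 = (237^1)^2 ≡ 237^2 = 56169 ≡ 16 (mod 241)
237^4 = (237^2)^2 ≡ 16^2 = 256 ≡ 15 (mod 241)
237^8 = (237^4)^2 ≡ 15^2 = 225 ≡ 225 (mod 241)
237^10 = 237^8 · 237^2 ≡ 225 · 16 ≡ 226 (mod 241).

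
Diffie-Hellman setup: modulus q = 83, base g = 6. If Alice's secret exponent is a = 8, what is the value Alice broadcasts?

28

Public value = 6^8 (mod 83).
6^1 ≡ 6 (mod 83)
6^2 = (6^1)^2 ≡ 6^2 = 36 ≡ 36 (mod 83)
6^4 = (6^2)^2 ≡ 36^2 = 1296 ≡ 51 (mod 83)
6^8 = (6^4)^2 ≡ 51^2 = 2601 ≡ 28 (mod 83)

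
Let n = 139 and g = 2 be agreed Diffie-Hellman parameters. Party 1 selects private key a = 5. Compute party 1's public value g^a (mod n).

32

Public value = 2^5 (mod 139).
2^1 ≡ 2 (mod 139)
2^2 = (2^1)^2 ≡ 2^2 = 4 ≡ 4 (mod 139)
2^4 = (2^2)^2 ≡ 4^2 = 16 ≡ 16 (mod 139)
2^5 = 2^4 · 2^1 ≡ 16 · 2 ≡ 32 (mod 139).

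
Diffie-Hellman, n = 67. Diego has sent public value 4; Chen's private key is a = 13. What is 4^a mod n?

56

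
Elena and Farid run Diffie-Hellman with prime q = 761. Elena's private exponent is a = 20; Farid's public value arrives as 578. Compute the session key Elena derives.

473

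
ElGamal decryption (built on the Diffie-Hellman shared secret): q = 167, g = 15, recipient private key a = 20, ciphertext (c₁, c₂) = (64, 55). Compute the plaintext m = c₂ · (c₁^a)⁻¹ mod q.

Shared mask s = c₁^a mod q = 64^20 mod 167.
64^1 ≡ 64 (mod 167)
64^2 = (64^1)^2 ≡ 64^2 = 4096 ≡ 88 (mod 167)
64^4 = (64^2)^2 ≡ 88^2 = 7744 ≡ 62 (mod 167)
64^8 = (64^4)^2 ≡ 62^2 = 3844 ≡ 3 (mod 167)
64^16 = (64^8)^2 ≡ 3^2 = 9 ≡ 9 (mod 167)
64^20 = 64^16 · 64^4 ≡ 9 · 62 ≡ 57 (mod 167).
So s = 57; s⁻¹ ≡ 126 (mod 167).
m = c₂ · s⁻¹ mod 167 = 55 · 126 mod 167 = 83.

83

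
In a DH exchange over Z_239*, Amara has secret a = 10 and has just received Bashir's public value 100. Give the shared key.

24

Shared key K = 100^10 mod 239.
100^1 ≡ 100 (mod 239)
100^2 = (100^1)^2 ≡ 100^2 = 10000 ≡ 201 (mod 239)
100^4 = (100^2)^2 ≡ 201^2 = 40401 ≡ 10 (mod 239)
100^8 = (100^4)^2 ≡ 10^2 = 100 ≡ 100 (mod 239)
100^10 = 100^8 · 100^2 ≡ 100 · 201 ≡ 24 (mod 239).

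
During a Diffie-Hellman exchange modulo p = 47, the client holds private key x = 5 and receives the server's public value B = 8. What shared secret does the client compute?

9

Shared key K = 8^5 mod 47.
8^1 ≡ 8 (mod 47)
8^2 = (8^1)^2 ≡ 8^2 = 64 ≡ 17 (mod 47)
8^4 = (8^2)^2 ≡ 17^2 = 289 ≡ 7 (mod 47)
8^5 = 8^4 · 8^1 ≡ 7 · 8 ≡ 9 (mod 47).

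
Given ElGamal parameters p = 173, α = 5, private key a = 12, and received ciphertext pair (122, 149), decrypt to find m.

135

Shared mask s = c₁^a mod p = 122^12 mod 173.
122^1 ≡ 122 (mod 173)
122^2 = (122^1)^2 ≡ 122^2 = 14884 ≡ 6 (mod 173)
122^4 = (122^2)^2 ≡ 6^2 = 36 ≡ 36 (mod 173)
122^8 = (122^4)^2 ≡ 36^2 = 1296 ≡ 85 (mod 173)
122^12 = 122^8 · 122^4 ≡ 85 · 36 ≡ 119 (mod 173).
So s = 119; s⁻¹ ≡ 16 (mod 173).
m = c₂ · s⁻¹ mod 173 = 149 · 16 mod 173 = 135.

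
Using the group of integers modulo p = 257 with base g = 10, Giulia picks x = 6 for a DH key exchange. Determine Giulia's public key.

13

Public value = 10^6 mod 257.
10^1 ≡ 10 (mod 257)
10^2 = (10^1)^2 ≡ 10^2 = 100 ≡ 100 (mod 257)
10^4 = (10^2)^2 ≡ 100^2 = 10000 ≡ 234 (mod 257)
10^6 = 10^4 · 10^2 ≡ 234 · 100 ≡ 13 (mod 257).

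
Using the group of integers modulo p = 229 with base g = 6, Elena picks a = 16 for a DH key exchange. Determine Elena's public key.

183

Public value = 6^16 mod 229.
6^1 ≡ 6 (mod 229)
6^2 = (6^1)^2 ≡ 6^2 = 36 ≡ 36 (mod 229)
6^4 = (6^2)^2 ≡ 36^2 = 1296 ≡ 151 (mod 229)
6^8 = (6^4)^2 ≡ 151^2 = 22801 ≡ 130 (mod 229)
6^16 = (6^8)^2 ≡ 130^2 = 16900 ≡ 183 (mod 229)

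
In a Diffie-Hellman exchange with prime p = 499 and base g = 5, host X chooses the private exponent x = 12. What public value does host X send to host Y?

384

Public value = 5^12 mod 499.
5^1 ≡ 5 (mod 499)
5^2 = (5^1)^2 ≡ 5^2 = 25 ≡ 25 (mod 499)
5^4 = (5^2)^2 ≡ 25^2 = 625 ≡ 126 (mod 499)
5^8 = (5^4)^2 ≡ 126^2 = 15876 ≡ 407 (mod 499)
5^12 = 5^8 · 5^4 ≡ 407 · 126 ≡ 384 (mod 499).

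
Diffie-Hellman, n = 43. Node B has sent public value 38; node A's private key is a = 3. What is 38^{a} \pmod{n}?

Shared key K = 38^3 mod 43.
38^1 ≡ 38 (mod 43)
38^2 = (38^1)^2 ≡ 38^2 = 1444 ≡ 25 (mod 43)
38^3 = 38^2 · 38^1 ≡ 25 · 38 ≡ 4 (mod 43).

4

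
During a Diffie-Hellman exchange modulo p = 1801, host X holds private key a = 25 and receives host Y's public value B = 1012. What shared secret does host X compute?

377

Shared key K = 1012^25 mod 1801.
1012^1 ≡ 1012 (mod 1801)
1012^2 = (1012^1)^2 ≡ 1012^2 = 1024144 ≡ 1176 (mod 1801)
1012^4 = (1012^2)^2 ≡ 1176^2 = 1382976 ≡ 1609 (mod 1801)
1012^8 = (1012^4)^2 ≡ 1609^2 = 2588881 ≡ 844 (mod 1801)
1012^16 = (1012^8)^2 ≡ 844^2 = 712336 ≡ 941 (mod 1801)
1012^25 = 1012^16 · 1012^8 · 1012^1 ≡ 941 · 844 · 1012 ≡ 377 (mod 1801).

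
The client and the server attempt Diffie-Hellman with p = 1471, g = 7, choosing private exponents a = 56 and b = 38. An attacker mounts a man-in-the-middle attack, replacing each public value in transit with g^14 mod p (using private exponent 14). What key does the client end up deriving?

1117

The client receives an attacker's public value M = 7^14 mod 1471 instead of the honest one.
7^1 ≡ 7 (mod 1471)
7^2 = (7^1)^2 ≡ 7^2 = 49 ≡ 49 (mod 1471)
7^4 = (7^2)^2 ≡ 49^2 = 2401 ≡ 930 (mod 1471)
7^8 = (7^4)^2 ≡ 930^2 = 864900 ≡ 1423 (mod 1471)
7^14 = 7^8 · 7^4 · 7^2 ≡ 1423 · 930 · 49 ≡ 17 (mod 1471).
So M = 17. The client computes K = M^56 mod 1471.
17^1 ≡ 17 (mod 1471)
17^2 = (17^1)^2 ≡ 17^2 = 289 ≡ 289 (mod 1471)
17^4 = (17^2)^2 ≡ 289^2 = 83521 ≡ 1145 (mod 1471)
17^8 = (17^4)^2 ≡ 1145^2 = 1311025 ≡ 364 (mod 1471)
17^16 = (17^8)^2 ≡ 364^2 = 132496 ≡ 106 (mod 1471)
17^32 = (17^16)^2 ≡ 106^2 = 11236 ≡ 939 (mod 1471)
17^56 = 17^32 · 17^16 · 17^8 ≡ 939 · 106 · 364 ≡ 1117 (mod 1471).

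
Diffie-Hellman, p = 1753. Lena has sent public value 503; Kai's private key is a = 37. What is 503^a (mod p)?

1198

Shared key K = 503^37 mod 1753.
503^1 ≡ 503 (mod 1753)
503^2 = (503^1)^2 ≡ 503^2 = 253009 ≡ 577 (mod 1753)
503^4 = (503^2)^2 ≡ 577^2 = 332929 ≡ 1612 (mod 1753)
503^8 = (503^4)^2 ≡ 1612^2 = 2598544 ≡ 598 (mod 1753)
503^16 = (503^8)^2 ≡ 598^2 = 357604 ≡ 1745 (mod 1753)
503^32 = (503^16)^2 ≡ 1745^2 = 3045025 ≡ 64 (mod 1753)
503^37 = 503^32 · 503^4 · 503^1 ≡ 64 · 1612 · 503 ≡ 1198 (mod 1753).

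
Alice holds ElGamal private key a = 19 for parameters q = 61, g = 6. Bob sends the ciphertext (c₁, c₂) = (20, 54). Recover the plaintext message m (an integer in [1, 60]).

43

Shared mask s = c₁^a mod q = 20^19 mod 61.
20^1 ≡ 20 (mod 61)
20^2 = (20^1)^2 ≡ 20^2 = 400 ≡ 34 (mod 61)
20^4 = (20^2)^2 ≡ 34^2 = 1156 ≡ 58 (mod 61)
20^8 = (20^4)^2 ≡ 58^2 = 3364 ≡ 9 (mod 61)
20^16 = (20^8)^2 ≡ 9^2 = 81 ≡ 20 (mod 61)
20^19 = 20^16 · 20^2 · 20^1 ≡ 20 · 34 · 20 ≡ 58 (mod 61).
So s = 58; s⁻¹ ≡ 20 (mod 61).
m = c₂ · s⁻¹ mod 61 = 54 · 20 mod 61 = 43.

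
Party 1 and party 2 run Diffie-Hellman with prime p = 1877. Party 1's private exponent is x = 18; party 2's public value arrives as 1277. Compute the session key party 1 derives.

Shared key K = 1277^18 mod 1877.
1277^1 ≡ 1277 (mod 1877)
1277^2 = (1277^1)^2 ≡ 1277^2 = 1630729 ≡ 1493 (mod 1877)
1277^4 = (1277^2)^2 ≡ 1493^2 = 2229049 ≡ 1050 (mod 1877)
1277^8 = (1277^4)^2 ≡ 1050^2 = 1102500 ≡ 701 (mod 1877)
1277^16 = (1277^8)^2 ≡ 701^2 = 491401 ≡ 1504 (mod 1877)
1277^18 = 1277^16 · 1277^2 ≡ 1504 · 1493 ≡ 580 (mod 1877).

580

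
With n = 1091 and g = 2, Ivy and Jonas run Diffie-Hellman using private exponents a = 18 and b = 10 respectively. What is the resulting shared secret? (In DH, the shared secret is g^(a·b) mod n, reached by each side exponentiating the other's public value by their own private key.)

430

Ivy sends A = g^a mod n = 2^18 mod 1091.
2^1 ≡ 2 (mod 1091)
2^2 = (2^1)^2 ≡ 2^2 = 4 ≡ 4 (mod 1091)
2^4 = (2^2)^2 ≡ 4^2 = 16 ≡ 16 (mod 1091)
2^8 = (2^4)^2 ≡ 16^2 = 256 ≡ 256 (mod 1091)
2^16 = (2^8)^2 ≡ 256^2 = 65536 ≡ 76 (mod 1091)
2^18 = 2^16 · 2^2 ≡ 76 · 4 ≡ 304 (mod 1091).
So A = 304. Jonas then computes K = A^b mod n = 304^10 mod 1091.
304^1 ≡ 304 (mod 1091)
304^2 = (304^1)^2 ≡ 304^2 = 92416 ≡ 772 (mod 1091)
304^4 = (304^2)^2 ≡ 772^2 = 595984 ≡ 298 (mod 1091)
304^8 = (304^4)^2 ≡ 298^2 = 88804 ≡ 433 (mod 1091)
304^10 = 304^8 · 304^2 ≡ 433 · 772 ≡ 430 (mod 1091).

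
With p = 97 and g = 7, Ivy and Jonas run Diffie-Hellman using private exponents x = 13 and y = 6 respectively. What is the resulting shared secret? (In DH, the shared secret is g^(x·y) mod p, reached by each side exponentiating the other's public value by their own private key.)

Ivy sends A = g^x mod p = 7^13 mod 97.
7^1 ≡ 7 (mod 97)
7^2 = (7^1)^2 ≡ 7^2 = 49 ≡ 49 (mod 97)
7^4 = (7^2)^2 ≡ 49^2 = 2401 ≡ 73 (mod 97)
7^8 = (7^4)^2 ≡ 73^2 = 5329 ≡ 91 (mod 97)
7^13 = 7^8 · 7^4 · 7^1 ≡ 91 · 73 · 7 ≡ 38 (mod 97).
So A = 38. Jonas then computes K = A^y mod p = 38^6 mod 97.
38^1 ≡ 38 (mod 97)
38^2 = (38^1)^2 ≡ 38^2 = 1444 ≡ 86 (mod 97)
38^4 = (38^2)^2 ≡ 86^2 = 7396 ≡ 24 (mod 97)
38^6 = 38^4 · 38^2 ≡ 24 · 86 ≡ 27 (mod 97).

27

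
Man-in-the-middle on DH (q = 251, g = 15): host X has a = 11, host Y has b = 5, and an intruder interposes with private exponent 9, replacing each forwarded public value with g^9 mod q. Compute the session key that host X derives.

Host X receives an intruder's public value M = 15^9 mod 251 instead of the honest one.
15^1 ≡ 15 (mod 251)
15^2 = (15^1)^2 ≡ 15^2 = 225 ≡ 225 (mod 251)
15^4 = (15^2)^2 ≡ 225^2 = 50625 ≡ 174 (mod 251)
15^8 = (15^4)^2 ≡ 174^2 = 30276 ≡ 156 (mod 251)
15^9 = 15^8 · 15^1 ≡ 156 · 15 ≡ 81 (mod 251).
So M = 81. Host X computes K = M^11 mod 251.
81^1 ≡ 81 (mod 251)
81^2 = (81^1)^2 ≡ 81^2 = 6561 ≡ 35 (mod 251)
81^4 = (81^2)^2 ≡ 35^2 = 1225 ≡ 221 (mod 251)
81^8 = (81^4)^2 ≡ 221^2 = 48841 ≡ 147 (mod 251)
81^11 = 81^8 · 81^2 · 81^1 ≡ 147 · 35 · 81 ≡ 85 (mod 251).

85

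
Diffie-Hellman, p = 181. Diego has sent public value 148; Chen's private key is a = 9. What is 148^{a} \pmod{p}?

42

Shared key K = 148^9 mod 181.
148^1 ≡ 148 (mod 181)
148^2 = (148^1)^2 ≡ 148^2 = 21904 ≡ 3 (mod 181)
148^4 = (148^2)^2 ≡ 3^2 = 9 ≡ 9 (mod 181)
148^8 = (148^4)^2 ≡ 9^2 = 81 ≡ 81 (mod 181)
148^9 = 148^8 · 148^1 ≡ 81 · 148 ≡ 42 (mod 181).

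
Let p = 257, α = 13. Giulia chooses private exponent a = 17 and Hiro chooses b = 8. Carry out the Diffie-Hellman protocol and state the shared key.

Giulia sends A = α^a mod p = 13^17 mod 257.
13^1 ≡ 13 (mod 257)
13^2 = (13^1)^2 ≡ 13^2 = 169 ≡ 169 (mod 257)
13^4 = (13^2)^2 ≡ 169^2 = 28561 ≡ 34 (mod 257)
13^8 = (13^4)^2 ≡ 34^2 = 1156 ≡ 128 (mod 257)
13^16 = (13^8)^2 ≡ 128^2 = 16384 ≡ 193 (mod 257)
13^17 = 13^16 · 13^1 ≡ 193 · 13 ≡ 196 (mod 257).
So A = 196. Hiro then computes K = A^b mod p = 196^8 mod 257.
196^1 ≡ 196 (mod 257)
196^2 = (196^1)^2 ≡ 196^2 = 38416 ≡ 123 (mod 257)
196^4 = (196^2)^2 ≡ 123^2 = 15129 ≡ 223 (mod 257)
196^8 = (196^4)^2 ≡ 223^2 = 49729 ≡ 128 (mod 257)

128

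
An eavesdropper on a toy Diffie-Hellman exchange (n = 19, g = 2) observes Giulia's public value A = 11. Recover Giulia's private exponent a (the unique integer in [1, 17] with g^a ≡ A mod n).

Try successive powers of 2 modulo 19:
2^1 ≡ 2
2^2 ≡ 4
2^3 ≡ 8
2^4 ≡ 16
2^5 ≡ 13
2^6 ≡ 7
2^7 ≡ 14
2^8 ≡ 9
2^9 ≡ 18
2^10 ≡ 17
2^11 ≡ 15
2^12 ≡ 11
Found: a = 12.

12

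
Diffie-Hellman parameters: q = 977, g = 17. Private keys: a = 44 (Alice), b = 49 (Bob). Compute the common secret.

Bob sends B = g^b mod q = 17^49 mod 977.
17^1 ≡ 17 (mod 977)
17^2 = (17^1)^2 ≡ 17^2 = 289 ≡ 289 (mod 977)
17^4 = (17^2)^2 ≡ 289^2 = 83521 ≡ 476 (mod 977)
17^8 = (17^4)^2 ≡ 476^2 = 226576 ≡ 889 (mod 977)
17^16 = (17^8)^2 ≡ 889^2 = 790321 ≡ 905 (mod 977)
17^32 = (17^16)^2 ≡ 905^2 = 819025 ≡ 299 (mod 977)
17^49 = 17^32 · 17^16 · 17^1 ≡ 299 · 905 · 17 ≡ 399 (mod 977).
So B = 399. Alice then computes K = B^a mod q = 399^44 mod 977.
399^1 ≡ 399 (mod 977)
399^2 = (399^1)^2 ≡ 399^2 = 159201 ≡ 927 (mod 977)
399^4 = (399^2)^2 ≡ 927^2 = 859329 ≡ 546 (mod 977)
399^8 = (399^4)^2 ≡ 546^2 = 298116 ≡ 131 (mod 977)
399^16 = (399^8)^2 ≡ 131^2 = 17161 ≡ 552 (mod 977)
399^32 = (399^16)^2 ≡ 552^2 = 304704 ≡ 857 (mod 977)
399^44 = 399^32 · 399^8 · 399^4 ≡ 857 · 131 · 546 ≡ 802 (mod 977).

802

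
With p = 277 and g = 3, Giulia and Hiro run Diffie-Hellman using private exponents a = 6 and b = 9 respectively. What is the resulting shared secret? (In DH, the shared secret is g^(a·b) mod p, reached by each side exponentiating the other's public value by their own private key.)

157

Giulia sends A = g^a mod p = 3^6 mod 277.
3^1 ≡ 3 (mod 277)
3^2 = (3^1)^2 ≡ 3^2 = 9 ≡ 9 (mod 277)
3^4 = (3^2)^2 ≡ 9^2 = 81 ≡ 81 (mod 277)
3^6 = 3^4 · 3^2 ≡ 81 · 9 ≡ 175 (mod 277).
So A = 175. Hiro then computes K = A^b mod p = 175^9 mod 277.
175^1 ≡ 175 (mod 277)
175^2 = (175^1)^2 ≡ 175^2 = 30625 ≡ 155 (mod 277)
175^4 = (175^2)^2 ≡ 155^2 = 24025 ≡ 203 (mod 277)
175^8 = (175^4)^2 ≡ 203^2 = 41209 ≡ 213 (mod 277)
175^9 = 175^8 · 175^1 ≡ 213 · 175 ≡ 157 (mod 277).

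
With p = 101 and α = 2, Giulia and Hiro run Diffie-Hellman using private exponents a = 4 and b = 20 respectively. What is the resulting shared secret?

84

Hiro sends B = α^b mod p = 2^20 mod 101.
2^1 ≡ 2 (mod 101)
2^2 = (2^1)^2 ≡ 2^2 = 4 ≡ 4 (mod 101)
2^4 = (2^2)^2 ≡ 4^2 = 16 ≡ 16 (mod 101)
2^8 = (2^4)^2 ≡ 16^2 = 256 ≡ 54 (mod 101)
2^16 = (2^8)^2 ≡ 54^2 = 2916 ≡ 88 (mod 101)
2^20 = 2^16 · 2^4 ≡ 88 · 16 ≡ 95 (mod 101).
So B = 95. Giulia then computes K = B^a mod p = 95^4 mod 101.
95^1 ≡ 95 (mod 101)
95^2 = (95^1)^2 ≡ 95^2 = 9025 ≡ 36 (mod 101)
95^4 = (95^2)^2 ≡ 36^2 = 1296 ≡ 84 (mod 101)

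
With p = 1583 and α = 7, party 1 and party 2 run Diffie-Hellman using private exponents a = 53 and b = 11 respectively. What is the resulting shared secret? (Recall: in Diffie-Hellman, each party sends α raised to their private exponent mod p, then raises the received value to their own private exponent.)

Party 2 sends B = α^b mod p = 7^11 mod 1583.
7^1 ≡ 7 (mod 1583)
7^2 = (7^1)^2 ≡ 7^2 = 49 ≡ 49 (mod 1583)
7^4 = (7^2)^2 ≡ 49^2 = 2401 ≡ 818 (mod 1583)
7^8 = (7^4)^2 ≡ 818^2 = 669124 ≡ 1098 (mod 1583)
7^11 = 7^8 · 7^2 · 7^1 ≡ 1098 · 49 · 7 ≡ 1443 (mod 1583).
So B = 1443. Party 1 then computes K = B^a mod p = 1443^53 mod 1583.
1443^1 ≡ 1443 (mod 1583)
1443^2 = (1443^1)^2 ≡ 1443^2 = 2082249 ≡ 604 (mod 1583)
1443^4 = (1443^2)^2 ≡ 604^2 = 364816 ≡ 726 (mod 1583)
1443^8 = (1443^4)^2 ≡ 726^2 = 527076 ≡ 1520 (mod 1583)
1443^16 = (1443^8)^2 ≡ 1520^2 = 2310400 ≡ 803 (mod 1583)
1443^32 = (1443^16)^2 ≡ 803^2 = 644809 ≡ 528 (mod 1583)
1443^53 = 1443^32 · 1443^16 · 1443^4 · 1443^1 ≡ 528 · 803 · 726 · 1443 ≡ 1381 (mod 1583).

1381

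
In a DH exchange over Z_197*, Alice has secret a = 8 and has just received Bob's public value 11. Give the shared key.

Shared key K = 11^8 mod 197.
11^1 ≡ 11 (mod 197)
11^2 = (11^1)^2 ≡ 11^2 = 121 ≡ 121 (mod 197)
11^4 = (11^2)^2 ≡ 121^2 = 14641 ≡ 63 (mod 197)
11^8 = (11^4)^2 ≡ 63^2 = 3969 ≡ 29 (mod 197)

29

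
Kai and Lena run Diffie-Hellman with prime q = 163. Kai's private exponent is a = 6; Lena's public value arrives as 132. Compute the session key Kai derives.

140

Shared key K = 132^6 mod 163.
132^1 ≡ 132 (mod 163)
132^2 = (132^1)^2 ≡ 132^2 = 17424 ≡ 146 (mod 163)
132^4 = (132^2)^2 ≡ 146^2 = 21316 ≡ 126 (mod 163)
132^6 = 132^4 · 132^2 ≡ 126 · 146 ≡ 140 (mod 163).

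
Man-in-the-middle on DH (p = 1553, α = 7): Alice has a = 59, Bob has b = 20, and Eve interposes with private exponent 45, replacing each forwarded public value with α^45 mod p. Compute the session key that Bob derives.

Bob receives Eve's public value M = 7^45 mod 1553 instead of the honest one.
7^1 ≡ 7 (mod 1553)
7^2 = (7^1)^2 ≡ 7^2 = 49 ≡ 49 (mod 1553)
7^4 = (7^2)^2 ≡ 49^2 = 2401 ≡ 848 (mod 1553)
7^8 = (7^4)^2 ≡ 848^2 = 719104 ≡ 65 (mod 1553)
7^16 = (7^8)^2 ≡ 65^2 = 4225 ≡ 1119 (mod 1553)
7^32 = (7^16)^2 ≡ 1119^2 = 1252161 ≡ 443 (mod 1553)
7^45 = 7^32 · 7^8 · 7^4 · 7^1 ≡ 443 · 65 · 848 · 7 ≡ 834 (mod 1553).
So M = 834. Bob computes K = M^20 mod 1553.
834^1 ≡ 834 (mod 1553)
834^2 = (834^1)^2 ≡ 834^2 = 695556 ≡ 1365 (mod 1553)
834^4 = (834^2)^2 ≡ 1365^2 = 1863225 ≡ 1178 (mod 1553)
834^8 = (834^4)^2 ≡ 1178^2 = 1387684 ≡ 855 (mod 1553)
834^16 = (834^8)^2 ≡ 855^2 = 731025 ≡ 1115 (mod 1553)
834^20 = 834^16 · 834^4 ≡ 1115 · 1178 ≡ 1185 (mod 1553).

1185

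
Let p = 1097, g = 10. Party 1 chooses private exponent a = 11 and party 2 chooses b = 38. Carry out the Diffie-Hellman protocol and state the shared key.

705

Party 1 sends A = g^a mod p = 10^11 mod 1097.
10^1 ≡ 10 (mod 1097)
10^2 = (10^1)^2 ≡ 10^2 = 100 ≡ 100 (mod 1097)
10^4 = (10^2)^2 ≡ 100^2 = 10000 ≡ 127 (mod 1097)
10^8 = (10^4)^2 ≡ 127^2 = 16129 ≡ 771 (mod 1097)
10^11 = 10^8 · 10^2 · 10^1 ≡ 771 · 100 · 10 ≡ 906 (mod 1097).
So A = 906. Party 2 then computes K = A^b mod p = 906^38 mod 1097.
906^1 ≡ 906 (mod 1097)
906^2 = (906^1)^2 ≡ 906^2 = 820836 ≡ 280 (mod 1097)
906^4 = (906^2)^2 ≡ 280^2 = 78400 ≡ 513 (mod 1097)
906^8 = (906^4)^2 ≡ 513^2 = 263169 ≡ 986 (mod 1097)
906^16 = (906^8)^2 ≡ 986^2 = 972196 ≡ 254 (mod 1097)
906^32 = (906^16)^2 ≡ 254^2 = 64516 ≡ 890 (mod 1097)
906^38 = 906^32 · 906^4 · 906^2 ≡ 890 · 513 · 280 ≡ 705 (mod 1097).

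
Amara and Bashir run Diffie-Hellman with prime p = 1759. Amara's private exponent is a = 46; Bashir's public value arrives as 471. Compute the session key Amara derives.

Shared key K = 471^46 mod 1759.
471^1 ≡ 471 (mod 1759)
471^2 = (471^1)^2 ≡ 471^2 = 221841 ≡ 207 (mod 1759)
471^4 = (471^2)^2 ≡ 207^2 = 42849 ≡ 633 (mod 1759)
471^8 = (471^4)^2 ≡ 633^2 = 400689 ≡ 1396 (mod 1759)
471^16 = (471^8)^2 ≡ 1396^2 = 1948816 ≡ 1603 (mod 1759)
471^32 = (471^16)^2 ≡ 1603^2 = 2569609 ≡ 1469 (mod 1759)
471^46 = 471^32 · 471^8 · 471^4 · 471^2 ≡ 1469 · 1396 · 633 · 207 ≡ 397 (mod 1759).

397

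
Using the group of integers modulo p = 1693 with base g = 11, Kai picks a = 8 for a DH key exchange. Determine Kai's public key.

1379

Public value = 11^8 (mod 1693).
11^1 ≡ 11 (mod 1693)
11^2 = (11^1)^2 ≡ 11^2 = 121 ≡ 121 (mod 1693)
11^4 = (11^2)^2 ≡ 121^2 = 14641 ≡ 1097 (mod 1693)
11^8 = (11^4)^2 ≡ 1097^2 = 1203409 ≡ 1379 (mod 1693)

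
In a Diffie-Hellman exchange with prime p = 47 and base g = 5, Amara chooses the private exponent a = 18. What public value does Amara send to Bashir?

2

Public value = 5^18 mod 47.
5^1 ≡ 5 (mod 47)
5^2 = (5^1)^2 ≡ 5^2 = 25 ≡ 25 (mod 47)
5^4 = (5^2)^2 ≡ 25^2 = 625 ≡ 14 (mod 47)
5^8 = (5^4)^2 ≡ 14^2 = 196 ≡ 8 (mod 47)
5^16 = (5^8)^2 ≡ 8^2 = 64 ≡ 17 (mod 47)
5^18 = 5^16 · 5^2 ≡ 17 · 25 ≡ 2 (mod 47).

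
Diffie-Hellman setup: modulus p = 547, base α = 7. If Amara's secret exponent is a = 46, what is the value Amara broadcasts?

Public value = 7^46 mod 547.
7^1 ≡ 7 (mod 547)
7^2 = (7^1)^2 ≡ 7^2 = 49 ≡ 49 (mod 547)
7^4 = (7^2)^2 ≡ 49^2 = 2401 ≡ 213 (mod 547)
7^8 = (7^4)^2 ≡ 213^2 = 45369 ≡ 515 (mod 547)
7^16 = (7^8)^2 ≡ 515^2 = 265225 ≡ 477 (mod 547)
7^32 = (7^16)^2 ≡ 477^2 = 227529 ≡ 524 (mod 547)
7^46 = 7^32 · 7^8 · 7^4 · 7^2 ≡ 524 · 515 · 213 · 49 ≡ 111 (mod 547).

111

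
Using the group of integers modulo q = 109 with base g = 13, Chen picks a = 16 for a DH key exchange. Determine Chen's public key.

81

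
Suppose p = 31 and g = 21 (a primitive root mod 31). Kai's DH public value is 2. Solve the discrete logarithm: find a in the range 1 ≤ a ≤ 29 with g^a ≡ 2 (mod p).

Try successive powers of 21 modulo 31:
21^1 ≡ 21
21^2 ≡ 7
21^3 ≡ 23
21^4 ≡ 18
21^5 ≡ 6
21^6 ≡ 2
Found: a = 6.

6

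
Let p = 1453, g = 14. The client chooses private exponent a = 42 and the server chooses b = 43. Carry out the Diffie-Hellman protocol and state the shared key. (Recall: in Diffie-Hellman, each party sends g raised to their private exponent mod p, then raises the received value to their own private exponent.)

1414

The server sends B = g^b mod p = 14^43 mod 1453.
14^1 ≡ 14 (mod 1453)
14^2 = (14^1)^2 ≡ 14^2 = 196 ≡ 196 (mod 1453)
14^4 = (14^2)^2 ≡ 196^2 = 38416 ≡ 638 (mod 1453)
14^8 = (14^4)^2 ≡ 638^2 = 407044 ≡ 204 (mod 1453)
14^16 = (14^8)^2 ≡ 204^2 = 41616 ≡ 932 (mod 1453)
14^32 = (14^16)^2 ≡ 932^2 = 868624 ≡ 1183 (mod 1453)
14^43 = 14^32 · 14^8 · 14^2 · 14^1 ≡ 1183 · 204 · 196 · 14 ≡ 87 (mod 1453).
So B = 87. The client then computes K = B^a mod p = 87^42 mod 1453.
87^1 ≡ 87 (mod 1453)
87^2 = (87^1)^2 ≡ 87^2 = 7569 ≡ 304 (mod 1453)
87^4 = (87^2)^2 ≡ 304^2 = 92416 ≡ 877 (mod 1453)
87^8 = (87^4)^2 ≡ 877^2 = 769129 ≡ 492 (mod 1453)
87^16 = (87^8)^2 ≡ 492^2 = 242064 ≡ 866 (mod 1453)
87^32 = (87^16)^2 ≡ 866^2 = 749956 ≡ 208 (mod 1453)
87^42 = 87^32 · 87^8 · 87^2 ≡ 208 · 492 · 304 ≡ 1414 (mod 1453).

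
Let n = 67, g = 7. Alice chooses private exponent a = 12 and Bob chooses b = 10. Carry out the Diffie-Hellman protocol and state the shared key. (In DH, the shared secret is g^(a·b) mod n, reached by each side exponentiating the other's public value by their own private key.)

15

Bob sends B = g^b mod n = 7^10 mod 67.
7^1 ≡ 7 (mod 67)
7^2 = (7^1)^2 ≡ 7^2 = 49 ≡ 49 (mod 67)
7^4 = (7^2)^2 ≡ 49^2 = 2401 ≡ 56 (mod 67)
7^8 = (7^4)^2 ≡ 56^2 = 3136 ≡ 54 (mod 67)
7^10 = 7^8 · 7^2 ≡ 54 · 49 ≡ 33 (mod 67).
So B = 33. Alice then computes K = B^a mod n = 33^12 mod 67.
33^1 ≡ 33 (mod 67)
33^2 = (33^1)^2 ≡ 33^2 = 1089 ≡ 17 (mod 67)
33^4 = (33^2)^2 ≡ 17^2 = 289 ≡ 21 (mod 67)
33^8 = (33^4)^2 ≡ 21^2 = 441 ≡ 39 (mod 67)
33^12 = 33^8 · 33^4 ≡ 39 · 21 ≡ 15 (mod 67).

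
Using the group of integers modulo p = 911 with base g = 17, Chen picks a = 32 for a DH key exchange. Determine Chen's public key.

631

Public value = 17^32 (mod 911).
17^1 ≡ 17 (mod 911)
17^2 = (17^1)^2 ≡ 17^2 = 289 ≡ 289 (mod 911)
17^4 = (17^2)^2 ≡ 289^2 = 83521 ≡ 620 (mod 911)
17^8 = (17^4)^2 ≡ 620^2 = 384400 ≡ 869 (mod 911)
17^16 = (17^8)^2 ≡ 869^2 = 755161 ≡ 853 (mod 911)
17^32 = (17^16)^2 ≡ 853^2 = 727609 ≡ 631 (mod 911)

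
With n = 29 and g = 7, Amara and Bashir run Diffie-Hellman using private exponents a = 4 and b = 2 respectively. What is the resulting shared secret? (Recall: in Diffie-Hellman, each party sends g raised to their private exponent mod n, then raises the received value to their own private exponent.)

Amara sends A = g^a mod n = 7^4 mod 29.
7^1 ≡ 7 (mod 29)
7^2 = (7^1)^2 ≡ 7^2 = 49 ≡ 20 (mod 29)
7^4 = (7^2)^2 ≡ 20^2 = 400 ≡ 23 (mod 29)
So A = 23. Bashir then computes K = A^b mod n = 23^2 mod 29.
23^1 ≡ 23 (mod 29)
23^2 = (23^1)^2 ≡ 23^2 = 529 ≡ 7 (mod 29)

7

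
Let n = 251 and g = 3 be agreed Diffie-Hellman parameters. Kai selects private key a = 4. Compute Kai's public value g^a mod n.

Public value = 3^4 mod 251.
3^1 ≡ 3 (mod 251)
3^2 = (3^1)^2 ≡ 3^2 = 9 ≡ 9 (mod 251)
3^4 = (3^2)^2 ≡ 9^2 = 81 ≡ 81 (mod 251)

81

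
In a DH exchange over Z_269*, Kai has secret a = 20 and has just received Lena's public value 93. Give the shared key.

Shared key K = 93^20 mod 269.
93^1 ≡ 93 (mod 269)
93^2 = (93^1)^2 ≡ 93^2 = 8649 ≡ 41 (mod 269)
93^4 = (93^2)^2 ≡ 41^2 = 1681 ≡ 67 (mod 269)
93^8 = (93^4)^2 ≡ 67^2 = 4489 ≡ 185 (mod 269)
93^16 = (93^8)^2 ≡ 185^2 = 34225 ≡ 62 (mod 269)
93^20 = 93^16 · 93^4 ≡ 62 · 67 ≡ 119 (mod 269).

119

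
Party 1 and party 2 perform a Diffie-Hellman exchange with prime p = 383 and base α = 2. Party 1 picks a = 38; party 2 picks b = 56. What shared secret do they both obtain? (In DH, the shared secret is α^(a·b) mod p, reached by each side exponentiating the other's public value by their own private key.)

357

Party 1 sends A = α^a mod p = 2^38 mod 383.
2^1 ≡ 2 (mod 383)
2^2 = (2^1)^2 ≡ 2^2 = 4 ≡ 4 (mod 383)
2^4 = (2^2)^2 ≡ 4^2 = 16 ≡ 16 (mod 383)
2^8 = (2^4)^2 ≡ 16^2 = 256 ≡ 256 (mod 383)
2^16 = (2^8)^2 ≡ 256^2 = 65536 ≡ 43 (mod 383)
2^32 = (2^16)^2 ≡ 43^2 = 1849 ≡ 317 (mod 383)
2^38 = 2^32 · 2^4 · 2^2 ≡ 317 · 16 · 4 ≡ 372 (mod 383).
So A = 372. Party 2 then computes K = A^b mod p = 372^56 mod 383.
372^1 ≡ 372 (mod 383)
372^2 = (372^1)^2 ≡ 372^2 = 138384 ≡ 121 (mod 383)
372^4 = (372^2)^2 ≡ 121^2 = 14641 ≡ 87 (mod 383)
372^8 = (372^4)^2 ≡ 87^2 = 7569 ≡ 292 (mod 383)
372^16 = (372^8)^2 ≡ 292^2 = 85264 ≡ 238 (mod 383)
372^32 = (372^16)^2 ≡ 238^2 = 56644 ≡ 343 (mod 383)
372^56 = 372^32 · 372^16 · 372^8 ≡ 343 · 238 · 292 ≡ 357 (mod 383).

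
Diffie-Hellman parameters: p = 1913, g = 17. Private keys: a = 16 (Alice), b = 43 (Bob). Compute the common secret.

Alice sends A = g^a mod p = 17^16 mod 1913.
17^1 ≡ 17 (mod 1913)
17^2 = (17^1)^2 ≡ 17^2 = 289 ≡ 289 (mod 1913)
17^4 = (17^2)^2 ≡ 289^2 = 83521 ≡ 1262 (mod 1913)
17^8 = (17^4)^2 ≡ 1262^2 = 1592644 ≡ 1028 (mod 1913)
17^16 = (17^8)^2 ≡ 1028^2 = 1056784 ≡ 808 (mod 1913)
So A = 808. Bob then computes K = A^b mod p = 808^43 mod 1913.
808^1 ≡ 808 (mod 1913)
808^2 = (808^1)^2 ≡ 808^2 = 652864 ≡ 531 (mod 1913)
808^4 = (808^2)^2 ≡ 531^2 = 281961 ≡ 750 (mod 1913)
808^8 = (808^4)^2 ≡ 750^2 = 562500 ≡ 78 (mod 1913)
808^16 = (808^8)^2 ≡ 78^2 = 6084 ≡ 345 (mod 1913)
808^32 = (808^16)^2 ≡ 345^2 = 119025 ≡ 419 (mod 1913)
808^43 = 808^32 · 808^8 · 808^2 · 808^1 ≡ 419 · 78 · 531 · 808 ≡ 211 (mod 1913).

211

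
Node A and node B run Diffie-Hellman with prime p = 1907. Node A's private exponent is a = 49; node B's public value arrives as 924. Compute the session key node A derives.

Shared key K = 924^49 mod 1907.
924^1 ≡ 924 (mod 1907)
924^2 = (924^1)^2 ≡ 924^2 = 853776 ≡ 1347 (mod 1907)
924^4 = (924^2)^2 ≡ 1347^2 = 1814409 ≡ 852 (mod 1907)
924^8 = (924^4)^2 ≡ 852^2 = 725904 ≡ 1244 (mod 1907)
924^16 = (924^8)^2 ≡ 1244^2 = 1547536 ≡ 959 (mod 1907)
924^32 = (924^16)^2 ≡ 959^2 = 919681 ≡ 507 (mod 1907)
924^49 = 924^32 · 924^16 · 924^1 ≡ 507 · 959 · 924 ≡ 217 (mod 1907).

217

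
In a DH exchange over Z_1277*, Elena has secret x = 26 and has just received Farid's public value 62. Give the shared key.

456

Shared key K = 62^26 mod 1277.
62^1 ≡ 62 (mod 1277)
62^2 = (62^1)^2 ≡ 62^2 = 3844 ≡ 13 (mod 1277)
62^4 = (62^2)^2 ≡ 13^2 = 169 ≡ 169 (mod 1277)
62^8 = (62^4)^2 ≡ 169^2 = 28561 ≡ 467 (mod 1277)
62^16 = (62^8)^2 ≡ 467^2 = 218089 ≡ 999 (mod 1277)
62^26 = 62^16 · 62^8 · 62^2 ≡ 999 · 467 · 13 ≡ 456 (mod 1277).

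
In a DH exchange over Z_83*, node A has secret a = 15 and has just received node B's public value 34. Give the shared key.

Shared key K = 34^15 mod 83.
34^1 ≡ 34 (mod 83)
34^2 = (34^1)^2 ≡ 34^2 = 1156 ≡ 77 (mod 83)
34^4 = (34^2)^2 ≡ 77^2 = 5929 ≡ 36 (mod 83)
34^8 = (34^4)^2 ≡ 36^2 = 1296 ≡ 51 (mod 83)
34^15 = 34^8 · 34^4 · 34^2 · 34^1 ≡ 51 · 36 · 77 · 34 ≡ 35 (mod 83).

35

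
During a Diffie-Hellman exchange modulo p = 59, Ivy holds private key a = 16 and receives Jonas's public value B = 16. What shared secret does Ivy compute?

Shared key K = 16^16 mod 59.
16^1 ≡ 16 (mod 59)
16^2 = (16^1)^2 ≡ 16^2 = 256 ≡ 20 (mod 59)
16^4 = (16^2)^2 ≡ 20^2 = 400 ≡ 46 (mod 59)
16^8 = (16^4)^2 ≡ 46^2 = 2116 ≡ 51 (mod 59)
16^16 = (16^8)^2 ≡ 51^2 = 2601 ≡ 5 (mod 59)

5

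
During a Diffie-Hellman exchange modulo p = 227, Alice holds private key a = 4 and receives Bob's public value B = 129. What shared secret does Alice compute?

133

Shared key K = 129^4 mod 227.
129^1 ≡ 129 (mod 227)
129^2 = (129^1)^2 ≡ 129^2 = 16641 ≡ 70 (mod 227)
129^4 = (129^2)^2 ≡ 70^2 = 4900 ≡ 133 (mod 227)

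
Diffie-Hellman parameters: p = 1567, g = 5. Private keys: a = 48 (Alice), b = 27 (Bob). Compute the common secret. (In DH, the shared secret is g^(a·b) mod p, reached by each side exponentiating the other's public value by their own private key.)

Bob sends B = g^b mod p = 5^27 mod 1567.
5^1 ≡ 5 (mod 1567)
5^2 = (5^1)^2 ≡ 5^2 = 25 ≡ 25 (mod 1567)
5^4 = (5^2)^2 ≡ 25^2 = 625 ≡ 625 (mod 1567)
5^8 = (5^4)^2 ≡ 625^2 = 390625 ≡ 442 (mod 1567)
5^16 = (5^8)^2 ≡ 442^2 = 195364 ≡ 1056 (mod 1567)
5^27 = 5^16 · 5^8 · 5^2 · 5^1 ≡ 1056 · 442 · 25 · 5 ≡ 1456 (mod 1567).
So B = 1456. Alice then computes K = B^a mod p = 1456^48 mod 1567.
1456^1 ≡ 1456 (mod 1567)
1456^2 = (1456^1)^2 ≡ 1456^2 = 2119936 ≡ 1352 (mod 1567)
1456^4 = (1456^2)^2 ≡ 1352^2 = 1827904 ≡ 782 (mod 1567)
1456^8 = (1456^4)^2 ≡ 782^2 = 611524 ≡ 394 (mod 1567)
1456^16 = (1456^8)^2 ≡ 394^2 = 155236 ≡ 103 (mod 1567)
1456^32 = (1456^16)^2 ≡ 103^2 = 10609 ≡ 1207 (mod 1567)
1456^48 = 1456^32 · 1456^16 ≡ 1207 · 103 ≡ 528 (mod 1567).

528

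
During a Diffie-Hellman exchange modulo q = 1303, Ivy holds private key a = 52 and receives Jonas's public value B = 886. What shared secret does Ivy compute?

Shared key K = 886^52 mod 1303.
886^1 ≡ 886 (mod 1303)
886^2 = (886^1)^2 ≡ 886^2 = 784996 ≡ 590 (mod 1303)
886^4 = (886^2)^2 ≡ 590^2 = 348100 ≡ 199 (mod 1303)
886^8 = (886^4)^2 ≡ 199^2 = 39601 ≡ 511 (mod 1303)
886^16 = (886^8)^2 ≡ 511^2 = 261121 ≡ 521 (mod 1303)
886^32 = (886^16)^2 ≡ 521^2 = 271441 ≡ 417 (mod 1303)
886^52 = 886^32 · 886^16 · 886^4 ≡ 417 · 521 · 199 ≡ 603 (mod 1303).

603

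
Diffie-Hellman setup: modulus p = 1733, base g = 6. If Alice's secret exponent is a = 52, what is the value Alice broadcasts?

Public value = 6^{52} \pmod{1733}.
6^1 ≡ 6 (mod 1733)
6^2 = (6^1)^2 ≡ 6^2 = 36 ≡ 36 (mod 1733)
6^4 = (6^2)^2 ≡ 36^2 = 1296 ≡ 1296 (mod 1733)
6^8 = (6^4)^2 ≡ 1296^2 = 1679616 ≡ 339 (mod 1733)
6^16 = (6^8)^2 ≡ 339^2 = 114921 ≡ 543 (mod 1733)
6^32 = (6^16)^2 ≡ 543^2 = 294849 ≡ 239 (mod 1733)
6^52 = 6^32 · 6^16 · 6^4 ≡ 239 · 543 · 1296 ≡ 1609 (mod 1733).

1609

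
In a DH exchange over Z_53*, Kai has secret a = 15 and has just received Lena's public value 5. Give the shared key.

45

Shared key K = 5^15 mod 53.
5^1 ≡ 5 (mod 53)
5^2 = (5^1)^2 ≡ 5^2 = 25 ≡ 25 (mod 53)
5^4 = (5^2)^2 ≡ 25^2 = 625 ≡ 42 (mod 53)
5^8 = (5^4)^2 ≡ 42^2 = 1764 ≡ 15 (mod 53)
5^15 = 5^8 · 5^4 · 5^2 · 5^1 ≡ 15 · 42 · 25 · 5 ≡ 45 (mod 53).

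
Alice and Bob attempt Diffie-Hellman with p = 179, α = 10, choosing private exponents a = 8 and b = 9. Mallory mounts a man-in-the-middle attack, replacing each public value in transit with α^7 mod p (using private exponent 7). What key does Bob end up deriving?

Bob receives Mallory's public value M = 10^7 mod 179 instead of the honest one.
10^1 ≡ 10 (mod 179)
10^2 = (10^1)^2 ≡ 10^2 = 100 ≡ 100 (mod 179)
10^4 = (10^2)^2 ≡ 100^2 = 10000 ≡ 155 (mod 179)
10^7 = 10^4 · 10^2 · 10^1 ≡ 155 · 100 · 10 ≡ 165 (mod 179).
So M = 165. Bob computes K = M^9 mod 179.
165^1 ≡ 165 (mod 179)
165^2 = (165^1)^2 ≡ 165^2 = 27225 ≡ 17 (mod 179)
165^4 = (165^2)^2 ≡ 17^2 = 289 ≡ 110 (mod 179)
165^8 = (165^4)^2 ≡ 110^2 = 12100 ≡ 107 (mod 179)
165^9 = 165^8 · 165^1 ≡ 107 · 165 ≡ 113 (mod 179).

113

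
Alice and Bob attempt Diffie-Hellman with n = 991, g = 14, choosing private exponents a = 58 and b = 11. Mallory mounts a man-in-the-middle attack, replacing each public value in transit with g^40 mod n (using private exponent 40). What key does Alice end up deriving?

Alice receives Mallory's public value M = 14^40 mod 991 instead of the honest one.
14^1 ≡ 14 (mod 991)
14^2 = (14^1)^2 ≡ 14^2 = 196 ≡ 196 (mod 991)
14^4 = (14^2)^2 ≡ 196^2 = 38416 ≡ 758 (mod 991)
14^8 = (14^4)^2 ≡ 758^2 = 574564 ≡ 775 (mod 991)
14^16 = (14^8)^2 ≡ 775^2 = 600625 ≡ 79 (mod 991)
14^32 = (14^16)^2 ≡ 79^2 = 6241 ≡ 295 (mod 991)
14^40 = 14^32 · 14^8 ≡ 295 · 775 ≡ 695 (mod 991).
So M = 695. Alice computes K = M^58 mod 991.
695^1 ≡ 695 (mod 991)
695^2 = (695^1)^2 ≡ 695^2 = 483025 ≡ 408 (mod 991)
695^4 = (695^2)^2 ≡ 408^2 = 166464 ≡ 967 (mod 991)
695^8 = (695^4)^2 ≡ 967^2 = 935089 ≡ 576 (mod 991)
695^16 = (695^8)^2 ≡ 576^2 = 331776 ≡ 782 (mod 991)
695^32 = (695^16)^2 ≡ 782^2 = 611524 ≡ 77 (mod 991)
695^58 = 695^32 · 695^16 · 695^8 · 695^2 ≡ 77 · 782 · 576 · 408 ≡ 277 (mod 991).

277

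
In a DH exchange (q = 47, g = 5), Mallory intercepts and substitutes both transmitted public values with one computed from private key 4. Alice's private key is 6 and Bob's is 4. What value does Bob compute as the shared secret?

17

Bob receives Mallory's public value M = 5^4 mod 47 instead of the honest one.
5^1 ≡ 5 (mod 47)
5^2 = (5^1)^2 ≡ 5^2 = 25 ≡ 25 (mod 47)
5^4 = (5^2)^2 ≡ 25^2 = 625 ≡ 14 (mod 47)
So M = 14. Bob computes K = M^4 mod 47.
14^1 ≡ 14 (mod 47)
14^2 = (14^1)^2 ≡ 14^2 = 196 ≡ 8 (mod 47)
14^4 = (14^2)^2 ≡ 8^2 = 64 ≡ 17 (mod 47)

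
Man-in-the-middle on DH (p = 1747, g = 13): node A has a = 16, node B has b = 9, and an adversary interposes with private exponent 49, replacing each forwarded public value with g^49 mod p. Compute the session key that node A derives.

686

Node A receives an adversary's public value M = 13^49 mod 1747 instead of the honest one.
13^1 ≡ 13 (mod 1747)
13^2 = (13^1)^2 ≡ 13^2 = 169 ≡ 169 (mod 1747)
13^4 = (13^2)^2 ≡ 169^2 = 28561 ≡ 609 (mod 1747)
13^8 = (13^4)^2 ≡ 609^2 = 370881 ≡ 517 (mod 1747)
13^16 = (13^8)^2 ≡ 517^2 = 267289 ≡ 1745 (mod 1747)
13^32 = (13^16)^2 ≡ 1745^2 = 3045025 ≡ 4 (mod 1747)
13^49 = 13^32 · 13^16 · 13^1 ≡ 4 · 1745 · 13 ≡ 1643 (mod 1747).
So M = 1643. Node A computes K = M^16 mod 1747.
1643^1 ≡ 1643 (mod 1747)
1643^2 = (1643^1)^2 ≡ 1643^2 = 2699449 ≡ 334 (mod 1747)
1643^4 = (1643^2)^2 ≡ 334^2 = 111556 ≡ 1495 (mod 1747)
1643^8 = (1643^4)^2 ≡ 1495^2 = 2235025 ≡ 612 (mod 1747)
1643^16 = (1643^8)^2 ≡ 612^2 = 374544 ≡ 686 (mod 1747)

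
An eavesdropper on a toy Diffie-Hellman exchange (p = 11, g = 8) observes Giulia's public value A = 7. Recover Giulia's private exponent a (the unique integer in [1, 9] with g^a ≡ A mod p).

Try successive powers of 8 modulo 11:
8^1 ≡ 8
8^2 ≡ 9
8^3 ≡ 6
8^4 ≡ 4
8^5 ≡ 10
8^6 ≡ 3
8^7 ≡ 2
8^8 ≡ 5
8^9 ≡ 7
Found: a = 9.

9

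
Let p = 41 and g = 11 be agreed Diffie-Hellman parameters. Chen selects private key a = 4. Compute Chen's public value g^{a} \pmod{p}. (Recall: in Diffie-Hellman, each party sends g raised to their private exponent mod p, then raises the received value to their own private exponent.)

4

Public value = 11^{4} \pmod{41}.
11^1 ≡ 11 (mod 41)
11^2 = (11^1)^2 ≡ 11^2 = 121 ≡ 39 (mod 41)
11^4 = (11^2)^2 ≡ 39^2 = 1521 ≡ 4 (mod 41)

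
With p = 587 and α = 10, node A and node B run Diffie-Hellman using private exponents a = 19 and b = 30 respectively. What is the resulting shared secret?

67

Node A sends A = α^a mod p = 10^19 mod 587.
10^1 ≡ 10 (mod 587)
10^2 = (10^1)^2 ≡ 10^2 = 100 ≡ 100 (mod 587)
10^4 = (10^2)^2 ≡ 100^2 = 10000 ≡ 21 (mod 587)
10^8 = (10^4)^2 ≡ 21^2 = 441 ≡ 441 (mod 587)
10^16 = (10^8)^2 ≡ 441^2 = 194481 ≡ 184 (mod 587)
10^19 = 10^16 · 10^2 · 10^1 ≡ 184 · 100 · 10 ≡ 269 (mod 587).
So A = 269. Node B then computes K = A^b mod p = 269^30 mod 587.
269^1 ≡ 269 (mod 587)
269^2 = (269^1)^2 ≡ 269^2 = 72361 ≡ 160 (mod 587)
269^4 = (269^2)^2 ≡ 160^2 = 25600 ≡ 359 (mod 587)
269^8 = (269^4)^2 ≡ 359^2 = 128881 ≡ 328 (mod 587)
269^16 = (269^8)^2 ≡ 328^2 = 107584 ≡ 163 (mod 587)
269^30 = 269^16 · 269^8 · 269^4 · 269^2 ≡ 163 · 328 · 359 · 160 ≡ 67 (mod 587).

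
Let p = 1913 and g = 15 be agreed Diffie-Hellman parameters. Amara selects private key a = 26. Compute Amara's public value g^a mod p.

1682

Public value = 15^26 mod 1913.
15^1 ≡ 15 (mod 1913)
15^2 = (15^1)^2 ≡ 15^2 = 225 ≡ 225 (mod 1913)
15^4 = (15^2)^2 ≡ 225^2 = 50625 ≡ 887 (mod 1913)
15^8 = (15^4)^2 ≡ 887^2 = 786769 ≡ 526 (mod 1913)
15^16 = (15^8)^2 ≡ 526^2 = 276676 ≡ 1204 (mod 1913)
15^26 = 15^16 · 15^8 · 15^2 ≡ 1204 · 526 · 225 ≡ 1682 (mod 1913).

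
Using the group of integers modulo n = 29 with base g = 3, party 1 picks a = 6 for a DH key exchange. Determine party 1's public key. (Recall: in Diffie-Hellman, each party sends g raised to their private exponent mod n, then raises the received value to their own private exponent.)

Public value = 3^6 mod 29.
3^1 ≡ 3 (mod 29)
3^2 = (3^1)^2 ≡ 3^2 = 9 ≡ 9 (mod 29)
3^4 = (3^2)^2 ≡ 9^2 = 81 ≡ 23 (mod 29)
3^6 = 3^4 · 3^2 ≡ 23 · 9 ≡ 4 (mod 29).

4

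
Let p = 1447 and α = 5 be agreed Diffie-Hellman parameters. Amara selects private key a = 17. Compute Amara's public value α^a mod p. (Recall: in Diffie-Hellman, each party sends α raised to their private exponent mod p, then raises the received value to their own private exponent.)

867

Public value = 5^17 mod 1447.
5^1 ≡ 5 (mod 1447)
5^2 = (5^1)^2 ≡ 5^2 = 25 ≡ 25 (mod 1447)
5^4 = (5^2)^2 ≡ 25^2 = 625 ≡ 625 (mod 1447)
5^8 = (5^4)^2 ≡ 625^2 = 390625 ≡ 1382 (mod 1447)
5^16 = (5^8)^2 ≡ 1382^2 = 1909924 ≡ 1331 (mod 1447)
5^17 = 5^16 · 5^1 ≡ 1331 · 5 ≡ 867 (mod 1447).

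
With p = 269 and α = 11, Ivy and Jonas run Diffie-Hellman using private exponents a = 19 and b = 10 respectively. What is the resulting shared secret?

Jonas sends B = α^b mod p = 11^10 mod 269.
11^1 ≡ 11 (mod 269)
11^2 = (11^1)^2 ≡ 11^2 = 121 ≡ 121 (mod 269)
11^4 = (11^2)^2 ≡ 121^2 = 14641 ≡ 115 (mod 269)
11^8 = (11^4)^2 ≡ 115^2 = 13225 ≡ 44 (mod 269)
11^10 = 11^8 · 11^2 ≡ 44 · 121 ≡ 213 (mod 269).
So B = 213. Ivy then computes K = B^a mod p = 213^19 mod 269.
213^1 ≡ 213 (mod 269)
213^2 = (213^1)^2 ≡ 213^2 = 45369 ≡ 177 (mod 269)
213^4 = (213^2)^2 ≡ 177^2 = 31329 ≡ 125 (mod 269)
213^8 = (213^4)^2 ≡ 125^2 = 15625 ≡ 23 (mod 269)
213^16 = (213^8)^2 ≡ 23^2 = 529 ≡ 260 (mod 269)
213^19 = 213^16 · 213^2 · 213^1 ≡ 260 · 177 · 213 ≡ 169 (mod 269).

169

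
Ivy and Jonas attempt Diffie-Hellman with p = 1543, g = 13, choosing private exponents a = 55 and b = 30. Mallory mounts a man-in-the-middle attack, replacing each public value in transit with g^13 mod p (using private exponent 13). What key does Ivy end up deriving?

288

Ivy receives Mallory's public value M = 13^13 mod 1543 instead of the honest one.
13^1 ≡ 13 (mod 1543)
13^2 = (13^1)^2 ≡ 13^2 = 169 ≡ 169 (mod 1543)
13^4 = (13^2)^2 ≡ 169^2 = 28561 ≡ 787 (mod 1543)
13^8 = (13^4)^2 ≡ 787^2 = 619369 ≡ 626 (mod 1543)
13^13 = 13^8 · 13^4 · 13^1 ≡ 626 · 787 · 13 ≡ 1156 (mod 1543).
So M = 1156. Ivy computes K = M^55 mod 1543.
1156^1 ≡ 1156 (mod 1543)
1156^2 = (1156^1)^2 ≡ 1156^2 = 1336336 ≡ 98 (mod 1543)
1156^4 = (1156^2)^2 ≡ 98^2 = 9604 ≡ 346 (mod 1543)
1156^8 = (1156^4)^2 ≡ 346^2 = 119716 ≡ 905 (mod 1543)
1156^16 = (1156^8)^2 ≡ 905^2 = 819025 ≡ 1235 (mod 1543)
1156^32 = (1156^16)^2 ≡ 1235^2 = 1525225 ≡ 741 (mod 1543)
1156^55 = 1156^32 · 1156^16 · 1156^4 · 1156^2 · 1156^1 ≡ 741 · 1235 · 346 · 98 · 1156 ≡ 288 (mod 1543).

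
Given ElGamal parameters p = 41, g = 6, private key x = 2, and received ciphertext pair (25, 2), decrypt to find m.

Shared mask s = c₁^x mod p = 25^2 mod 41.
25^1 ≡ 25 (mod 41)
25^2 = (25^1)^2 ≡ 25^2 = 625 ≡ 10 (mod 41)
So s = 10; s⁻¹ ≡ 37 (mod 41).
m = c₂ · s⁻¹ mod 41 = 2 · 37 mod 41 = 33.

33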